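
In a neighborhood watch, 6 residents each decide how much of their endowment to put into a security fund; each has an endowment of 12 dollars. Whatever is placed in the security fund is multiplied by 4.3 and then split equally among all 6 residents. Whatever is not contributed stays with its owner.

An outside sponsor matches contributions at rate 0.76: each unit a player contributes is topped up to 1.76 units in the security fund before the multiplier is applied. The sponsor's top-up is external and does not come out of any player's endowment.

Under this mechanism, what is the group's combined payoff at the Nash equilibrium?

544.90 dollars

The effective private return per unit is now 4.3 × 1.76 / 6 = 1.2613 > 1, so every player's dominant strategy flips to full contribution.
So the Nash equilibrium is full contribution by all 6; the group earns 4.3 × 1.76 × 72 = 544.90.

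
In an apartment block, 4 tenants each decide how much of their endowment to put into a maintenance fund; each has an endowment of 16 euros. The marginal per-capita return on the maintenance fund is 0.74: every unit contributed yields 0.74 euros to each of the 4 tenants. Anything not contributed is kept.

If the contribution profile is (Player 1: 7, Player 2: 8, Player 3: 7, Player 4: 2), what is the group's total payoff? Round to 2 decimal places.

Total contributed: 7 + 8 + 7 + 2 = 24; total kept: 4 × 16 − 24 = 40.
The maintenance fund pays out 0.74 × 4 × 24 = 71.04 in aggregate.
Group total = 40 + 71.04 = 111.04.

111.04 euros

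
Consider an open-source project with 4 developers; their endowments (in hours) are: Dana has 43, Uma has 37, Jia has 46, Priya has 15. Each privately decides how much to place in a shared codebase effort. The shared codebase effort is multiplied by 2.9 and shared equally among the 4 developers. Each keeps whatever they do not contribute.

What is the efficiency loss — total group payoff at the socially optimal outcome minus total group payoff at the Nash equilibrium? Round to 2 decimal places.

The private return per contributed unit is 2.9/4 = 0.7250 < 1 for every player regardless of endowment, so the Nash equilibrium is zero contribution and the group total is Σ E_j = 43 + 37 + 46 + 15 = 141.
Each contributed unit returns 2.900 to the group, so the social optimum is full contribution by everyone: group total = 2.900 × 141 = 408.90.
Efficiency loss = (2.900 − 1) × 141 = 267.90.

267.90 hours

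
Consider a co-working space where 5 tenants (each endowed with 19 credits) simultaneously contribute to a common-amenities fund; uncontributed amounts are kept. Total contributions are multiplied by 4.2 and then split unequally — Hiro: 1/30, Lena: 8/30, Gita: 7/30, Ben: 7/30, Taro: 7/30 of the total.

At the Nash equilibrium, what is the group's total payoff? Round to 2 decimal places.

155.80 credits

Player j's private return per contributed unit is 4.2 × (j's share). Contributing is weakly dominant for j when that share is at least 1/4.2 = 0.2381, and contributing 0 is dominant otherwise.
Lena alone (share 8/30) is above the threshold, contributing 19; the remaining 4 contribute 0. Total contributed: 19.
The common-amenities fund pays out 4.2 × 19 = 79.80 in total (split across the unequal shares, but the aggregate is all that matters for the group sum).
The 4 free-riders keep 19 each, adding 76. Group total = 76 + 79.80 = 155.80.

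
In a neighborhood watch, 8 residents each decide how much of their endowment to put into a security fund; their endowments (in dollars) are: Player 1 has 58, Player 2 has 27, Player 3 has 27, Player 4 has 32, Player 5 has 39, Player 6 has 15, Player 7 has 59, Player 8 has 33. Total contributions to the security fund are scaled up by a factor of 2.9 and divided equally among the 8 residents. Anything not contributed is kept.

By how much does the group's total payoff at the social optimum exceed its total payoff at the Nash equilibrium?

The private return per contributed unit is 2.9/8 = 0.3625 < 1 for every player regardless of endowment, so the Nash equilibrium is zero contribution and the group total is Σ E_j = 58 + 27 + 27 + 32 + 39 + 15 + 59 + 33 = 290.
Each contributed unit returns 2.900 to the group, so the social optimum is full contribution by everyone: group total = 2.900 × 290 = 841.00.
Efficiency loss = (2.900 − 1) × 290 = 551.00.

551.00 dollars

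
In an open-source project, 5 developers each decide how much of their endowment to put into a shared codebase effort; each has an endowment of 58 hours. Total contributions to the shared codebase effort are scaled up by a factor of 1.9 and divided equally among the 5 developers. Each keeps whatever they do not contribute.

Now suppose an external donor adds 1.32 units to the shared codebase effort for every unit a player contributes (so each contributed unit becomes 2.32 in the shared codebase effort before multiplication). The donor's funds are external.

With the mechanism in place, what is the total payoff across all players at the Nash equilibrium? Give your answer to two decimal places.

With the mechanism, a contributed unit returns 1.9 × 2.32 / 5 = 0.8816 per unit of net cost — still below 1 — so contributing 0 remains dominant for every player.
Everyone keeps their endowment and the group total is 5 × 58 = 290.

290.00 hours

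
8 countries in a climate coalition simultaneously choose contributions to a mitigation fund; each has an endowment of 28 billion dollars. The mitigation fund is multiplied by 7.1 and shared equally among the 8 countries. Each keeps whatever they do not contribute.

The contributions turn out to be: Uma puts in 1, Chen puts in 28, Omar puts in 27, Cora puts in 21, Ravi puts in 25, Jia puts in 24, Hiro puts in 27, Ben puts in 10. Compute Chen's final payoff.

Total contributed: 1 + 28 + 27 + 21 + 25 + 24 + 27 + 10 = 163.
Each receives 7.1 × 163 / 8 = 144.66 from the mitigation fund.
Chen keeps 28 − 28 = 0, so Chen's payoff is 0 + 144.66 = 144.66.

144.66 billion dollars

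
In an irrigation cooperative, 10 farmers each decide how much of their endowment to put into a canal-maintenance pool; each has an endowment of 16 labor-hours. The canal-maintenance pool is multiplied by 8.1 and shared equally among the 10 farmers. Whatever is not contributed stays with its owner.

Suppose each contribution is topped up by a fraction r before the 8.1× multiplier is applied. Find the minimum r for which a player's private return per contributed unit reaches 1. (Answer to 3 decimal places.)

0.235

With matching at rate r, one contributed unit becomes (1 + r) in the canal-maintenance pool and returns 8.1 × (1 + r) / 10 to the contributor.
Setting this equal to 1: 1 + r = 10/8.1 = 1.2346.
So the minimum matching rate is r = 1.2346 − 1 = 0.235.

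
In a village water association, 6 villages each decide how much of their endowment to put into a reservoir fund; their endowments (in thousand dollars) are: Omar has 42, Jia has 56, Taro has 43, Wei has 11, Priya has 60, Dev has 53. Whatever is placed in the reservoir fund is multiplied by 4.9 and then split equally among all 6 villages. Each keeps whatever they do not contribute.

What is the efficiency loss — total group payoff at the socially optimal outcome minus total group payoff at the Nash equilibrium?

The private return per contributed unit is 4.9/6 = 0.8167 < 1 for every player regardless of endowment, so the Nash equilibrium is zero contribution and the group total is Σ E_j = 42 + 56 + 43 + 11 + 60 + 53 = 265.
Each contributed unit returns 4.900 to the group, so the social optimum is full contribution by everyone: group total = 4.900 × 265 = 1298.50.
Efficiency loss = (4.900 − 1) × 265 = 1033.50.

1033.50 thousand dollars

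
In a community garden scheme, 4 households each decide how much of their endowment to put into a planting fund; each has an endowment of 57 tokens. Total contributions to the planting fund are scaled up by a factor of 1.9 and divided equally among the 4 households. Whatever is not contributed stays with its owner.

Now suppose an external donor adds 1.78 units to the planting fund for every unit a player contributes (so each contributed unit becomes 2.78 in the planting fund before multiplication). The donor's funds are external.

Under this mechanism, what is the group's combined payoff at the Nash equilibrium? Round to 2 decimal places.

1204.30 tokens

The effective private return per unit is now 1.9 × 2.78 / 4 = 1.3205 > 1, so every player's dominant strategy flips to full contribution.
At the Nash equilibrium everyone contributes 57. Group total payoff = 1.9 × 2.78 × 228 = 1204.30.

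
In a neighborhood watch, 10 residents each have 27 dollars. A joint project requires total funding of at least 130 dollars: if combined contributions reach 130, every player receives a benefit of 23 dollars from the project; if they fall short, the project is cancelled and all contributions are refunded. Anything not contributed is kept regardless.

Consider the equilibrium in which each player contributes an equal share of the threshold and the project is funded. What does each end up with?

Equal share of the threshold: 130/10 = 13.
At this profile no one gains by cutting their contribution: any cut drops the total below 130, the project is cancelled, contributions are refunded, and the deviator ends with 27, which is less than 27 − 13 + 23 = 37. Contributing more than 13 just wastes the excess. So contributing exactly 13 is a best response.
Each player's payoff: 27 − 13 + 23 = 37.

37 dollars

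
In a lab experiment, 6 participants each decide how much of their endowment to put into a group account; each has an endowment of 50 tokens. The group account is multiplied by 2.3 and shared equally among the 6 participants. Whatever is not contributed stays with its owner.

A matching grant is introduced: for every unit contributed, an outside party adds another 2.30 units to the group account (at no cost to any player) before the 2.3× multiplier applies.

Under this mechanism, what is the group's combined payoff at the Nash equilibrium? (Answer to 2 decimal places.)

2277.00 tokens

With the mechanism, a contributed unit returns 2.3 × 3.30 / 6 = 1.2650 per unit of net cost to the contributor — now above 1 — so contributing fully is weakly dominant for every player.
So the Nash equilibrium is full contribution by all 6; the group earns 2.3 × 3.30 × 300 = 2277.00.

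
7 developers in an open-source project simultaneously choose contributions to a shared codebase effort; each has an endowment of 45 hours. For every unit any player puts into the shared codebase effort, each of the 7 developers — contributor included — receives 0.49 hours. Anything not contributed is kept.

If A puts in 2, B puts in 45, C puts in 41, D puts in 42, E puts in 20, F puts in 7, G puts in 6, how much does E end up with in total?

Total contributed: 2 + 45 + 41 + 42 + 20 + 7 + 6 = 163.
Each receives 0.49 × 163 = 79.87 from the shared codebase effort.
E keeps 45 − 20 = 25, so E's payoff is 25 + 79.87 = 104.87.

104.87 hours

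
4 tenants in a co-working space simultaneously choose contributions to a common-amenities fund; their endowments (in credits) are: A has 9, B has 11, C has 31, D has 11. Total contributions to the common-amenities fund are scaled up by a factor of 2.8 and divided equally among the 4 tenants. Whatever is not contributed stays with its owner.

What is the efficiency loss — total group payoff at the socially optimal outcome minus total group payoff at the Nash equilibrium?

The private return per contributed unit is 2.8/4 = 0.7000 < 1 for every player regardless of endowment, so the Nash equilibrium is zero contribution and the group total is Σ E_j = 9 + 11 + 31 + 11 = 62.
Each contributed unit returns 2.800 to the group, so the social optimum is full contribution by everyone: group total = 2.800 × 62 = 173.60.
Efficiency loss = (2.800 − 1) × 62 = 111.60.

111.60 credits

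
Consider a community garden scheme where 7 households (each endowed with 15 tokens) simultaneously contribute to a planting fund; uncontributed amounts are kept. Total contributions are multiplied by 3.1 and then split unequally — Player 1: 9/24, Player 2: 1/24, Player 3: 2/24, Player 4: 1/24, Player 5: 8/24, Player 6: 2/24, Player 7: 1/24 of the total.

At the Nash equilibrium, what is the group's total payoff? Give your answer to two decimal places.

168.00 tokens

For player j, contributing a unit is worthwhile iff 3.1 × (j's share) ≥ 1, i.e. iff j's share is at least 0.3226.
The shares above 0.3226 belong to Player 1 and Player 5, contributing 15 each; the remaining 5 contribute 0. Total contributed: 30.
The planting fund pays out 3.1 × 30 = 93.00 in total (split across the unequal shares, but the aggregate is all that matters for the group sum).
The 5 free-riders keep 15 each, adding 75. Group total = 75 + 93.00 = 168.00.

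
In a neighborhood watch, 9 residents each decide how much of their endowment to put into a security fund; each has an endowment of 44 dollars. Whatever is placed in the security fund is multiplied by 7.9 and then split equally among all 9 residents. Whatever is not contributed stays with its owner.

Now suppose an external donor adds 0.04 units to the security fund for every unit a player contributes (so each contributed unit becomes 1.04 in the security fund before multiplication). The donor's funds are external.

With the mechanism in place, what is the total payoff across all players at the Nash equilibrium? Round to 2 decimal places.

With the mechanism, a contributed unit returns 7.9 × 1.04 / 9 = 0.9129 per unit of net cost — still below 1 — so contributing 0 remains dominant for every player.
At the Nash equilibrium no one contributes; group total payoff = 9 × 44 = 396.

396.00 dollars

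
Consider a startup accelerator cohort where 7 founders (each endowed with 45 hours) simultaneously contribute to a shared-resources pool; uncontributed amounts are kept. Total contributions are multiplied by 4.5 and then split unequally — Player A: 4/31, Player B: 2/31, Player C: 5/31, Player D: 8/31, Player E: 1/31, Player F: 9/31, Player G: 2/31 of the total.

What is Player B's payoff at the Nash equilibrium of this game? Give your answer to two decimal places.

71.13 hours

For player j, contributing a unit is worthwhile iff 4.5 × (j's share) ≥ 1, i.e. iff j's share is at least 0.2222.
Player D and Player F clear that bar, contributing 45 each; the remaining 5 contribute 0. Total contributed: 90.
Player B keeps 45 and receives 4.5 × 90 × 2/31 = 26.13 from the shared-resources pool, for a payoff of 71.13.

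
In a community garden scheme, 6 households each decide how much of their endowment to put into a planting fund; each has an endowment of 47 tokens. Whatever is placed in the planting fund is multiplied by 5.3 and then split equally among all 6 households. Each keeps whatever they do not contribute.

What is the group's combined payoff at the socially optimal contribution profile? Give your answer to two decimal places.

Each contributed unit returns 5.300 to the group as a whole (0.8833 to each of 6 players), which exceeds 1, so the social optimum is full contribution: group total = 5.300 × 282 = 1494.60.

1494.60 tokens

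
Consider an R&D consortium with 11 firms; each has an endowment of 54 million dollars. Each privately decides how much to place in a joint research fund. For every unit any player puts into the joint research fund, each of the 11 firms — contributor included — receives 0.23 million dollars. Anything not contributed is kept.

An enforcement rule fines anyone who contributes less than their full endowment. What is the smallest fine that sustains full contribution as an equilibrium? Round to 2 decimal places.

41.58 million dollars

Given the others contribute fully, the best deviation is to contribute 0 (any partial contribution still incurs the fine and gives up units whose private return 0.23 is below 1).
Deviating from 54 to 0 saves 54 million dollars but forfeits the deviator's share of the drop in the joint research fund: 0.23 × 54 = 12.42.
So the deviation gain is 54 − 12.42 = 41.58, and the fine must be at least 41.58 million dollars to wipe it out.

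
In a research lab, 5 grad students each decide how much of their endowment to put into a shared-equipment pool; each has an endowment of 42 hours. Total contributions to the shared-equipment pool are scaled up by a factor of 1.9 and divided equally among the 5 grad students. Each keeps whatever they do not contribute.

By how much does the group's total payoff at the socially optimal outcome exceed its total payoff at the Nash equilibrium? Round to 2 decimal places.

Each contributed unit returns 1.9/5 = 0.3800 to its contributor — below 1 — so contributing 0 is dominant for every player. At the Nash equilibrium everyone keeps their 42, and the group total is 5 × 42 = 210.
Each contributed unit returns 1.900 to the group as a whole (0.3800 to each of 5 players), which exceeds 1, so the social optimum is full contribution: group total = 1.900 × 210 = 399.00.
Efficiency loss = 399.00 − 210 = 189.00.

189.00 hours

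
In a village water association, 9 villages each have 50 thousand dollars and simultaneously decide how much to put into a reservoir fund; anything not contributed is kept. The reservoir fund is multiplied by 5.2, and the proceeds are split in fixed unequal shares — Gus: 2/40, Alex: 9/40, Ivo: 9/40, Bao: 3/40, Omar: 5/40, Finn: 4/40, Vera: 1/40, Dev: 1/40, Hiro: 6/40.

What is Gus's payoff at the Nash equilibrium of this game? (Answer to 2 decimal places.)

Each unit j contributes comes back to j as 5.2 × (j's share), so j prefers to contribute only if that share exceeds 1/5.2 = 0.1923; otherwise keeping the unit dominates.
Alex and Ivo clear that bar, contributing 50 each; the remaining 7 contribute 0. Total contributed: 100.
Gus keeps 50 and receives 5.2 × 100 × 2/40 = 26.00 from the reservoir fund, for a payoff of 76.00.

76.00 thousand dollars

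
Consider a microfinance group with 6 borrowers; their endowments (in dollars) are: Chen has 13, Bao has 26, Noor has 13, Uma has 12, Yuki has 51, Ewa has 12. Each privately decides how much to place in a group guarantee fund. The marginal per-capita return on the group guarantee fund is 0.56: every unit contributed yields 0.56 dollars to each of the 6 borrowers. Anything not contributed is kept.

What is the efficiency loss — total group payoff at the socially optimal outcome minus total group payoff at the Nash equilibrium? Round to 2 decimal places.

299.72 dollars

The private return per contributed unit is 0.56 < 1 for everyone, so the Nash equilibrium is zero contribution and the group total is Σ E_j = 13 + 26 + 13 + 12 + 51 + 12 = 127.
Each contributed unit returns 3.360 to the group, so the social optimum is full contribution by everyone: group total = 3.360 × 127 = 426.72.
Efficiency loss = (3.360 − 1) × 127 = 299.72.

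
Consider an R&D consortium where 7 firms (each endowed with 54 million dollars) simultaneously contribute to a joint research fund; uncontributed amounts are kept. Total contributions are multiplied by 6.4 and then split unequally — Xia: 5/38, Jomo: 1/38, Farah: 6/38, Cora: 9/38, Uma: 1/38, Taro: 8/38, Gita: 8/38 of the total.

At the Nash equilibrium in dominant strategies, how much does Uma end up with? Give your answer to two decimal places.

Each unit j contributes comes back to j as 6.4 × (j's share), so j prefers to contribute only if that share exceeds 1/6.4 = 0.1563; otherwise keeping the unit dominates.
Farah, Cora, Taro and Gita clear that bar, contributing 54 each; the remaining 3 contribute 0. Total contributed: 216.
Uma keeps 54 and receives 6.4 × 216 × 1/38 = 36.38 from the joint research fund, for a payoff of 90.38.

90.38 million dollars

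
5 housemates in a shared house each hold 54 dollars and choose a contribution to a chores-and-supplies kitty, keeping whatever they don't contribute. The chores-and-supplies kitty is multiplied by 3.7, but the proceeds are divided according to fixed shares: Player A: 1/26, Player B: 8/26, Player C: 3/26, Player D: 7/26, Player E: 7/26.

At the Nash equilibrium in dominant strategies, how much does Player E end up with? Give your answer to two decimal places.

For player j, contributing a unit is worthwhile iff 3.7 × (j's share) ≥ 1, i.e. iff j's share is at least 0.2703.
Only Player B (8/26) clears that bar, contributing 54; the remaining 4 contribute 0. Total contributed: 54.
Player E keeps 54 and receives 3.7 × 54 × 7/26 = 53.79 from the chores-and-supplies kitty, for a payoff of 107.79.

107.79 dollars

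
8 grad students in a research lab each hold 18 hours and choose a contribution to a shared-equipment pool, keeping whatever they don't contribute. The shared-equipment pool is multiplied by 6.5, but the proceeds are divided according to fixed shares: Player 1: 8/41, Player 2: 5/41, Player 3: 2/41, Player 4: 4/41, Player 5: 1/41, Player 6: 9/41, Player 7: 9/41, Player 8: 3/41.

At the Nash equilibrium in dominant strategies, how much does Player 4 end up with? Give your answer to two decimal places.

52.24 hours

A player with share s gets back 6.5·s per unit contributed, so full contribution is dominant for anyone with s > 1/6.5 = 0.1538 and zero contribution is dominant for anyone below.
The shares above 0.1538 belong to Player 1, Player 6 and Player 7, contributing 18 each; the remaining 5 contribute 0. Total contributed: 54.
Player 4 keeps 18 and receives 6.5 × 54 × 4/41 = 34.24 from the shared-equipment pool, for a payoff of 52.24.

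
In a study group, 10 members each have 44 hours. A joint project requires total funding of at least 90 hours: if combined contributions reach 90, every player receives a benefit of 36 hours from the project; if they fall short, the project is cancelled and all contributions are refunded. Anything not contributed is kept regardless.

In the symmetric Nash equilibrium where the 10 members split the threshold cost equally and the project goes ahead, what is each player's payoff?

Equal share of the threshold: 90/10 = 9.
At this profile no one gains by cutting their contribution: any cut drops the total below 90, the project is cancelled, contributions are refunded, and the deviator ends with 44, which is less than 44 − 9 + 36 = 71. Contributing more than 9 just wastes the excess. So contributing exactly 9 is a best response.
Each player's payoff: 44 − 9 + 36 = 71.

71 hours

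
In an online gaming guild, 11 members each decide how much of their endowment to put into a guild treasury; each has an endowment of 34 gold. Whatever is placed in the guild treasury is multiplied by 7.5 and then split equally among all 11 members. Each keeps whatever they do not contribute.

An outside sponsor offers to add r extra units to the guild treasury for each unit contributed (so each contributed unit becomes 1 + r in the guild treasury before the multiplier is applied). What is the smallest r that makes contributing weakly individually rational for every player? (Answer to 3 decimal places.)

With matching at rate r, one contributed unit becomes (1 + r) in the guild treasury and returns 7.5 × (1 + r) / 11 to the contributor.
Setting this equal to 1: 1 + r = 11/7.5 = 1.4667.
So the minimum matching rate is r = 1.4667 − 1 = 0.467.

0.467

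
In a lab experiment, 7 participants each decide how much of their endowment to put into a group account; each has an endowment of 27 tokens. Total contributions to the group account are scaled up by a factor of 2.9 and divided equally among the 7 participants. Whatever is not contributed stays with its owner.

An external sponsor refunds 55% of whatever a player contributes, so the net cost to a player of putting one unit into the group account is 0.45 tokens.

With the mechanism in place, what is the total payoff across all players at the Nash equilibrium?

189.00 tokens

The effective private return is (2.9/7) / 0.45 = 0.9206, which is still under 1, so the mechanism doesn't change anyone's dominant strategy: zero contribution.
At the Nash equilibrium no one contributes; group total payoff = 7 × 27 = 189.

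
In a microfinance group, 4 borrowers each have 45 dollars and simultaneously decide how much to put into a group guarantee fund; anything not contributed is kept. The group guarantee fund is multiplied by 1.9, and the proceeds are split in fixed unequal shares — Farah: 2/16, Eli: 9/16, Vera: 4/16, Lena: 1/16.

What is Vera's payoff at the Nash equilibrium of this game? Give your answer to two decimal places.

66.38 dollars

A player with share s gets back 1.9·s per unit contributed, so full contribution is dominant for anyone with s > 1/1.9 = 0.5263 and zero contribution is dominant for anyone below.
Only Eli (9/16) clears that bar, contributing 45; the remaining 3 contribute 0. Total contributed: 45.
Vera keeps 45 and receives 1.9 × 45 × 4/16 = 21.38 from the group guarantee fund, for a payoff of 66.38.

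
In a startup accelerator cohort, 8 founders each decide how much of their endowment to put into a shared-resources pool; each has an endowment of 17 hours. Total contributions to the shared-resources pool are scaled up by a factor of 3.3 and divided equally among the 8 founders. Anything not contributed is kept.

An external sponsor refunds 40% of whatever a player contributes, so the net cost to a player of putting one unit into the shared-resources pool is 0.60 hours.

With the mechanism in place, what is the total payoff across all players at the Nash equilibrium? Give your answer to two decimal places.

With the mechanism, a contributed unit returns (3.3/8) / 0.60 = 0.6875 per unit of net cost — still below 1 — so contributing 0 remains dominant for every player.
At the Nash equilibrium no one contributes; group total payoff = 8 × 17 = 136.

136.00 hours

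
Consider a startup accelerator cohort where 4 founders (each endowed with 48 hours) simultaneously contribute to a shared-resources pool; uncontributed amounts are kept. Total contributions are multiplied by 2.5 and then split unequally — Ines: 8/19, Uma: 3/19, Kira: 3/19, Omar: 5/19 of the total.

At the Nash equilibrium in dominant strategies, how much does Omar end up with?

Player j's private return per contributed unit is 2.5 × (j's share). Contributing is weakly dominant for j when that share is at least 1/2.5 = 0.4000, and contributing 0 is dominant otherwise.
Ines alone (share 8/19) is above the threshold, contributing 48; the remaining 3 contribute 0. Total contributed: 48.
Omar keeps 48 and receives 2.5 × 48 × 5/19 = 31.58 from the shared-resources pool, for a payoff of 79.58.

79.58 hours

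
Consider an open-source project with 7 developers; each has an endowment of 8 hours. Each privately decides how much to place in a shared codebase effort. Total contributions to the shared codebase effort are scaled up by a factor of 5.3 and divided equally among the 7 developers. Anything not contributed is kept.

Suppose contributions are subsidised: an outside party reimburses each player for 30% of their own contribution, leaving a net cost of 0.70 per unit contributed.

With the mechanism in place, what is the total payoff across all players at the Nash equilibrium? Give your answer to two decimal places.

313.60 hours

Under the mechanism each unit contributed yields (5.3/7) / 0.70 = 1.0816 back to its contributor per unit of net cost, which exceeds 1, making full contribution the dominant choice for everyone.
So the Nash equilibrium is full contribution by all 7; the group earns 7 × (8 × 0.30 + 5.3 × 8) = 313.60.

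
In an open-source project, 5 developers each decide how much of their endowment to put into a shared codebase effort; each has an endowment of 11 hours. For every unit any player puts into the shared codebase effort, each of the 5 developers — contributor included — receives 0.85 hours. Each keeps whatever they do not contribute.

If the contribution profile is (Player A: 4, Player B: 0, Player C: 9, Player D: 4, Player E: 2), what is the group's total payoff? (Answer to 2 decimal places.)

Total contributed: 4 + 0 + 9 + 4 + 2 = 19; total kept: 5 × 11 − 19 = 36.
The shared codebase effort pays out 0.85 × 5 × 19 = 80.75 in aggregate.
Group total = 36 + 80.75 = 116.75.

116.75 hours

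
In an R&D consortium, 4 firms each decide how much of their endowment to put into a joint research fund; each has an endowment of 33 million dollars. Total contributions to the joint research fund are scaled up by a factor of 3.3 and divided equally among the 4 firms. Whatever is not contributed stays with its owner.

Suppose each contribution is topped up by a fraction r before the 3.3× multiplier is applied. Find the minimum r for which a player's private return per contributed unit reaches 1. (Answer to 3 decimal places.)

With matching at rate r, one contributed unit becomes (1 + r) in the joint research fund and returns 3.3 × (1 + r) / 4 to the contributor.
Setting this equal to 1: 1 + r = 4/3.3 = 1.2121.
So the minimum matching rate is r = 1.2121 − 1 = 0.212.

0.212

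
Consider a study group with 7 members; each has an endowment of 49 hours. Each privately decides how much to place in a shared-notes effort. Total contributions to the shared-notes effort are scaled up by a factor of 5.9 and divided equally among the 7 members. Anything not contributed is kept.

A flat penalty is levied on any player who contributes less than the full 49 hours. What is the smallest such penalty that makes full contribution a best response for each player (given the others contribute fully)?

Given the others contribute fully, the best deviation is to contribute 0 (any partial contribution still incurs the fine and gives up units whose private return 0.8429 is below 1).
Deviating from 49 to 0 saves 49 hours but forfeits the deviator's share of the drop in the shared-notes effort: 5.9/7 × 49 = 41.30.
So the deviation gain is 49 − 41.30 = 7.70, and the fine must be at least 7.70 hours to wipe it out.

7.70 hours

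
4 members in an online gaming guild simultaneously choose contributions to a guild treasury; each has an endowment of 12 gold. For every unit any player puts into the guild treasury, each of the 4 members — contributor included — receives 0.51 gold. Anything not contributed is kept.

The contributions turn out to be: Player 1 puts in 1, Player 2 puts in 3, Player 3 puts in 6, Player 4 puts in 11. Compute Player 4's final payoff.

11.71 gold

Total contributed: 1 + 3 + 6 + 11 = 21.
Each receives 0.51 × 21 = 10.71 from the guild treasury.
Player 4 keeps 12 − 11 = 1, so Player 4's payoff is 1 + 10.71 = 11.71.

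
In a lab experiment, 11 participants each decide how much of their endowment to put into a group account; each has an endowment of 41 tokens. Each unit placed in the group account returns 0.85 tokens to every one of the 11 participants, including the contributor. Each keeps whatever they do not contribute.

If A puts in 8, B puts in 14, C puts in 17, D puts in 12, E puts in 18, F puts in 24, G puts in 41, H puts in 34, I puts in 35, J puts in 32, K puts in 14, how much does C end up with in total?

Total contributed: 8 + 14 + 17 + 12 + 18 + 24 + 41 + 34 + 35 + 32 + 14 = 249.
Each receives 0.85 × 249 = 211.65 from the group account.
C keeps 41 − 17 = 24, so C's payoff is 24 + 211.65 = 235.65.

235.65 tokens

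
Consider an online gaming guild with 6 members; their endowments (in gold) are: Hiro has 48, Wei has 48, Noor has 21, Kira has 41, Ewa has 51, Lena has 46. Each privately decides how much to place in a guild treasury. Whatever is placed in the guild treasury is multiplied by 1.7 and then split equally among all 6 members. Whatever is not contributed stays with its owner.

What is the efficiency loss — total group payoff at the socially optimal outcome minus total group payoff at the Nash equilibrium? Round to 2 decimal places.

178.50 gold

The private return per contributed unit is 1.7/6 = 0.2833 < 1 for every player regardless of endowment, so the Nash equilibrium is zero contribution and the group total is Σ E_j = 48 + 48 + 21 + 41 + 51 + 46 = 255.
Each contributed unit returns 1.700 to the group, so the social optimum is full contribution by everyone: group total = 1.700 × 255 = 433.50.
Efficiency loss = (1.700 − 1) × 255 = 178.50.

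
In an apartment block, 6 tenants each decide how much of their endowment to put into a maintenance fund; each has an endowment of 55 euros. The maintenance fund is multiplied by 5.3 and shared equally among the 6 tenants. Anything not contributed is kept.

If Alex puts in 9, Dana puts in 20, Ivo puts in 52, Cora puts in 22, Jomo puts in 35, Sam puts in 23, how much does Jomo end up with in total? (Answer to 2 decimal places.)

Total contributed: 9 + 20 + 52 + 22 + 35 + 23 = 161.
Each receives 5.3 × 161 / 6 = 142.22 from the maintenance fund.
Jomo keeps 55 − 35 = 20, so Jomo's payoff is 20 + 142.22 = 162.22.

162.22 euros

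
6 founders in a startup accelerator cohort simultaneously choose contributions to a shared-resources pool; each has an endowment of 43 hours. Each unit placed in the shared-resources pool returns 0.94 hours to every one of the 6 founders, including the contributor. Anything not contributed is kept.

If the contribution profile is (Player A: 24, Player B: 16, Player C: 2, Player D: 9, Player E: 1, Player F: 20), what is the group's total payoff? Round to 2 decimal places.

592.08 hours

Total contributed: 24 + 16 + 2 + 9 + 1 + 20 = 72; total kept: 6 × 43 − 72 = 186.
The shared-resources pool pays out 0.94 × 6 × 72 = 406.08 in aggregate.
Group total = 186 + 406.08 = 592.08.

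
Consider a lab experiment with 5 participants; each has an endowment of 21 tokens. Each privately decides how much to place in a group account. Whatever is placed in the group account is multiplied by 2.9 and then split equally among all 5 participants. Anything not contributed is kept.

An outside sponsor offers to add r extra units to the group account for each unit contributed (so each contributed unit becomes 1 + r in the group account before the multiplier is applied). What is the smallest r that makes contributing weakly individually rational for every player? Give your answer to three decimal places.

0.724

With matching at rate r, one contributed unit becomes (1 + r) in the group account and returns 2.9 × (1 + r) / 5 to the contributor.
Setting this equal to 1: 1 + r = 5/2.9 = 1.7241.
So the minimum matching rate is r = 1.7241 − 1 = 0.724.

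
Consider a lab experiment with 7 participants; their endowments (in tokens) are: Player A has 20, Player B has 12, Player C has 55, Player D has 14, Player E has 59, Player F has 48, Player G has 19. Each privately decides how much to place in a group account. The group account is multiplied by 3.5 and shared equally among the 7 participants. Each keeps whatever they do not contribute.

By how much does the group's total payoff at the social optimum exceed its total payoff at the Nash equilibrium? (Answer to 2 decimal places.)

567.50 tokens

The private return per contributed unit is 3.5/7 = 0.5000 < 1 for every player regardless of endowment, so the Nash equilibrium is zero contribution and the group total is Σ E_j = 20 + 12 + 55 + 14 + 59 + 48 + 19 = 227.
Each contributed unit returns 3.500 to the group, so the social optimum is full contribution by everyone: group total = 3.500 × 227 = 794.50.
Efficiency loss = (3.500 − 1) × 227 = 567.50.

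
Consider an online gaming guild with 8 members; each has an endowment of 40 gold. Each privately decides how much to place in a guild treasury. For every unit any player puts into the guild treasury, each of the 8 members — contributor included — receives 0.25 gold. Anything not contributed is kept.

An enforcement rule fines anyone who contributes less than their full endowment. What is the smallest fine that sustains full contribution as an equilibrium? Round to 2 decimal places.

Given the others contribute fully, the best deviation is to contribute 0 (any partial contribution still incurs the fine and gives up units whose private return 0.25 is below 1).
Deviating from 40 to 0 saves 40 gold but forfeits the deviator's share of the drop in the guild treasury: 0.25 × 40 = 10.00.
So the deviation gain is 40 − 10.00 = 30.00, and the fine must be at least 30.00 gold to wipe it out.

30.00 gold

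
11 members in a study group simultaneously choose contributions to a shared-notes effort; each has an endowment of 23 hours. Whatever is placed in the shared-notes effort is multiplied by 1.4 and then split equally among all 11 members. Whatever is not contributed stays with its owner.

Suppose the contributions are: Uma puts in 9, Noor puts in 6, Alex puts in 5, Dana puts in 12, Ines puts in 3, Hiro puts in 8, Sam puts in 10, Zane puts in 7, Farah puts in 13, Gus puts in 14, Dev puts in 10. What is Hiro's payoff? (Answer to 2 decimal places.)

27.35 hours

Total contributed: 9 + 6 + 5 + 12 + 3 + 8 + 10 + 7 + 13 + 14 + 10 = 97.
Each receives 1.4 × 97 / 11 = 12.35 from the shared-notes effort.
Hiro keeps 23 − 8 = 15, so Hiro's payoff is 15 + 12.35 = 27.35.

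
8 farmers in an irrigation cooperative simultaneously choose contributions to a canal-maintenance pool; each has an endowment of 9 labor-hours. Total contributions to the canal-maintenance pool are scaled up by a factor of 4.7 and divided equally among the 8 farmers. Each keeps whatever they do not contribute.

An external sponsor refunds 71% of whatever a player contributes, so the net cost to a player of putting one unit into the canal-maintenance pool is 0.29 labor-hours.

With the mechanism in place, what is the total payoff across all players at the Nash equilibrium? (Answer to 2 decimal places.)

Under the mechanism each unit contributed yields (4.7/8) / 0.29 = 2.0259 back to its contributor per unit of net cost, which exceeds 1, making full contribution the dominant choice for everyone.
So the Nash equilibrium is full contribution by all 8; the group earns 8 × (9 × 0.71 + 4.7 × 9) = 389.52.

389.52 labor-hours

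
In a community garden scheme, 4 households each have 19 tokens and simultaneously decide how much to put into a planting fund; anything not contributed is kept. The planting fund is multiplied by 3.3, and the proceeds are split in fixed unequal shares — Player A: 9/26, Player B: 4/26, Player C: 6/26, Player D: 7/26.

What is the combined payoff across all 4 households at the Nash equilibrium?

Each unit j contributes comes back to j as 3.3 × (j's share), so j prefers to contribute only if that share exceeds 1/3.3 = 0.3030; otherwise keeping the unit dominates.
Only Player A (9/26) clears that bar, contributing 19; the remaining 3 contribute 0. Total contributed: 19.
The planting fund pays out 3.3 × 19 = 62.70 in total (split across the unequal shares, but the aggregate is all that matters for the group sum).
The 3 free-riders keep 19 each, adding 57. Group total = 57 + 62.70 = 119.70.

119.70 tokens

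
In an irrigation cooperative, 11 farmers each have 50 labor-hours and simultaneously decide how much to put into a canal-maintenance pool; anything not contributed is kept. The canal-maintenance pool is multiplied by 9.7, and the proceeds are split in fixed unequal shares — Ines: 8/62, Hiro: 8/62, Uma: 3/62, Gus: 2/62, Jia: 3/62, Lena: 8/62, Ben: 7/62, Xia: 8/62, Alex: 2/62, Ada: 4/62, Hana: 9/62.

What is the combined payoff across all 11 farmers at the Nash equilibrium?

3160.00 labor-hours

A player with share s gets back 9.7·s per unit contributed, so full contribution is dominant for anyone with s > 1/9.7 = 0.1031 and zero contribution is dominant for anyone below.
Ines, Hiro, Lena, Ben, Xia and Hana clear that bar, contributing 50 each; the remaining 5 contribute 0. Total contributed: 300.
The canal-maintenance pool pays out 9.7 × 300 = 2910.00 in total (split across the unequal shares, but the aggregate is all that matters for the group sum).
The 5 free-riders keep 50 each, adding 250. Group total = 250 + 2910.00 = 3160.00.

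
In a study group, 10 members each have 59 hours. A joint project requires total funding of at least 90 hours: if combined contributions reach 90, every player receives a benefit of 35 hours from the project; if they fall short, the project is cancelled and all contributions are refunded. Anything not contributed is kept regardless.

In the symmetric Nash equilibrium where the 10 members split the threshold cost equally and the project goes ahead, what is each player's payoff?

85 hours

Equal share of the threshold: 90/10 = 9.
At this profile no one gains by cutting their contribution: any cut drops the total below 90, the project is cancelled, contributions are refunded, and the deviator ends with 59, which is less than 59 − 9 + 35 = 85. Contributing more than 9 just wastes the excess. So contributing exactly 9 is a best response.
Each player's payoff: 59 − 9 + 35 = 85.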